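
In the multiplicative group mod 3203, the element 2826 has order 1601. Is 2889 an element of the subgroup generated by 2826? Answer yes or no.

no

2889 ∈ ⟨2826⟩ iff 2889^1601 ≡ 1 (mod 3203), since |⟨2826⟩| = 1601.
2889^1601 mod 3203 = 3202.
Since 3202 ≠ 1, 2889 does not lie in the subgroup.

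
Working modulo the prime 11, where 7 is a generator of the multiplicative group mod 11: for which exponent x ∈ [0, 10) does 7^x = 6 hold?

7

Successive powers of 7 modulo 11:
  7^0=1  7^1=7  7^2=5  7^3=2  7^4=3  7^5=10
  7^6=4  7^7=6
So 7^7 ≡ 6 (mod 11), giving x = 7.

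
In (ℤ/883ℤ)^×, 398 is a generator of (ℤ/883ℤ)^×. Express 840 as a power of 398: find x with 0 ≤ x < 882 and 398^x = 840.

Baby-step giant-step with m = ceil(sqrt(882)) = 30.
Baby table (398^j mod 883 for j=0..29):
  0:1  1:398  2:347  3:358  4:321  5:606  6:129  7:128
  8:613  9:266  10:791  11:470  12:747  13:618  14:490  15:760
  16:494  17:586  18:116  19:252  20:517  21:27  22:150  23:539
  24:836  25:720  26:468  27:834  28:807  29:657
Giant step factor: 398^(-30) ≡ 666 (mod 883).
Scan 840·666^i mod 883 for i = 0, 1, …:
  i=0: 840   i=1: 501   i=2: 775   i=3: 478
  i=4: 468
Match at i=4, j=26: x = 4·30 + 26 = 146.

146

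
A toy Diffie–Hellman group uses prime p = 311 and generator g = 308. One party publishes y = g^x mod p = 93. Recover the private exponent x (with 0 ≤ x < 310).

149

Baby-step giant-step with m = ceil(sqrt(310)) = 18.
Baby table (308^j mod 311 for j=0..17):
  0:1  1:308  2:9  3:284  4:81  5:68  6:107  7:301
  8:30  9:221  10:270  11:123  12:253  13:174  14:100  15:11
  16:278  17:99
Giant step factor: 308^(-18) ≡ 200 (mod 311).
Scan 93·200^i mod 311 for i = 0, 1, …:
  i=0: 93   i=1: 251   i=2: 129   i=3: 298
  i=4: 199   i=5: 303   i=6: 266   i=7: 19
  i=8: 68
Match at i=8, j=5: x = 8·18 + 5 = 149.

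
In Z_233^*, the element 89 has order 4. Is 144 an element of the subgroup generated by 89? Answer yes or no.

144 ∈ ⟨89⟩ iff 144^4 ≡ 1 (mod 233), since |⟨89⟩| = 4.
144^4 mod 233 = 1.
Since 1 = 1, 144 lies in the subgroup.

yes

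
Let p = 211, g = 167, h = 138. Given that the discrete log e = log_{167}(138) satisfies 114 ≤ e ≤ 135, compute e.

115

Compute 167^114 mod 211 = 64, then multiply by 167 repeatedly:
  167^114=64  167^115=138
Found 138 at exponent 115.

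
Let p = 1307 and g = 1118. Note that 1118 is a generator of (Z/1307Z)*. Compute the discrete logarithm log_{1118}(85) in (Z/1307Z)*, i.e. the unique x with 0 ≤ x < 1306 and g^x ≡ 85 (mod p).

1135

Baby-step giant-step with m = ceil(sqrt(1306)) = 37.
Baby table (1118^j mod 1307 for j=0..36):
  0:1  1:1118  2:432  3:693  4:1030  5:73  6:580  7:168
  8:923  9:691  10:101  11:516  12:501  13:722  14:777  15:838
  16:1072  17:1284  18:426  19:520  20:1052  21:1143  22:935  23:1037
  24:57  25:990  26:1098  27:291  28:1202  29:240  30:385  31:427
  32:331  33:177  34:529  35:658  36:1110
Giant step factor: 1118^(-37) ≡ 396 (mod 1307).
Scan 85·396^i mod 1307 for i = 0, 1, …:
  i=0: 85   i=1: 985   i=2: 574   i=3: 1193
  i=4: 601   i=5: 122   i=6: 1260   i=7: 993
  i=8: 1128   i=9: 1001     …   i=29: 656
  i=30: 990
Match at i=30, j=25: x = 30·37 + 25 = 1135.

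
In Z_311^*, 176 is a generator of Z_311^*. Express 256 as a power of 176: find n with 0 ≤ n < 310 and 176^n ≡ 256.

Baby-step giant-step with m = ceil(sqrt(310)) = 18.
Baby table (176^j mod 311 for j=0..17):
  0:1  1:176  2:187  3:257  4:137  5:165  6:117  7:66
  8:109  9:213  10:168  11:23  12:5  13:258  14:2  15:41
  16:63  17:203
Giant step factor: 176^(-18) ≡ 42 (mod 311).
Scan 256·42^i mod 311 for i = 0, 1, …:
  i=0: 256   i=1: 178   i=2: 12   i=3: 193
  i=4: 20   i=5: 218   i=6: 137
Match at i=6, j=4: n = 6·18 + 4 = 112.

112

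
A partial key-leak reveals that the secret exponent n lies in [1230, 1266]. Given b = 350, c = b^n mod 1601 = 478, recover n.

1249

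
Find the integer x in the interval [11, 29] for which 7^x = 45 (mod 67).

27

Compute 7^11 mod 67 = 30, then multiply by 7 repeatedly:
  7^11=30  7^12=9  7^13=63  7^14=39  7^15=5
  7^16=35  7^17=44  7^18=40  7^19=12  7^20=17
  7^21=52  7^22=29  7^23=2  7^24=14  7^25=31
  7^26=16  7^27=45
Found 45 at exponent 27.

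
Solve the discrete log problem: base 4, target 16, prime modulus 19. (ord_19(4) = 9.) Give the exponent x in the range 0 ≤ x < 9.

Successive powers of 4 modulo 19:
  4^0=1  4^1=4  4^2=16
So 4^2 ≡ 16 (mod 19), giving x = 2.

2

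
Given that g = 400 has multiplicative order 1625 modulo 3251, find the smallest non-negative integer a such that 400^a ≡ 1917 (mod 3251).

Baby-step giant-step with m = ceil(sqrt(1625)) = 41.
Baby table (400^j mod 3251 for j=0..40):
  0:1  1:400  2:701  3:814  4:500  5:1689  6:2643  7:625
  8:2924  9:2491  10:1594  11:404  12:2301  13:367  14:505  15:438
  16:2897  17:1444  18:2173  19:1183  20:1805  21:278  22:666  23:3069
  24:1973  25:2458  26:1398  27:28  28:1447  29:122  30:35  31:996
  32:1778  33:2482  34:1245  35:597  36:1477  37:2369  38:1559  39:2659
  40:523
Giant step factor: 400^(-41) ≡ 2899 (mod 3251).
Scan 1917·2899^i mod 3251 for i = 0, 1, …:
  i=0: 1917   i=1: 1424   i=2: 2657   i=3: 1024
  i=4: 413   i=5: 919   i=6: 1612   i=7: 1501
  i=8: 1561   i=9: 3198   i=10: 2401   i=11: 108
  i=12: 996
Match at i=12, j=31: a = 12·41 + 31 = 523.

523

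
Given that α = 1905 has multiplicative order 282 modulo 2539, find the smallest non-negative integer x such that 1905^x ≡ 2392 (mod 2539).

Baby-step giant-step with m = ceil(sqrt(282)) = 17.
Baby table (1905^j mod 2539 for j=0..16):
  0:1  1:1905  2:794  3:1865  4:764  5:573  6:2334  7:481
  8:2265  9:1064  10:798  11:1868  12:1401  13:416  14:312  15:234
  16:1445
Giant step factor: 1905^(-17) ≡ 2064 (mod 2539).
Scan 2392·2064^i mod 2539 for i = 0, 1, …:
  i=0: 2392   i=1: 1272   i=2: 82   i=3: 1674
  i=4: 2096   i=5: 2227   i=6: 938   i=7: 1314
  i=8: 444   i=9: 2376     …   i=13: 1046
  i=14: 794
Match at i=14, j=2: x = 14·17 + 2 = 240.

240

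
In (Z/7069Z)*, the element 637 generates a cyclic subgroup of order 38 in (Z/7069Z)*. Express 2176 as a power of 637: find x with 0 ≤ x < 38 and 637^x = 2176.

9

Successive powers of 637 modulo 7069:
  637^0=1  637^1=637  637^2=2836  637^3=3937  637^4=5443  637^5=3381
  637^6=4721  637^7=2952  637^8=70  637^9=2176
So 637^9 ≡ 2176 (mod 7069), giving x = 9.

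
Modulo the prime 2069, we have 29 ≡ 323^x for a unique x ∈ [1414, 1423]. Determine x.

Compute 323^1414 mod 2069 = 486, then multiply by 323 repeatedly:
  323^1414=486  323^1415=1803  323^1416=980  323^1417=2052  323^1418=716
  323^1419=1609  323^1420=388  323^1421=1184  323^1422=1736  323^1423=29
Found 29 at exponent 1423.

1423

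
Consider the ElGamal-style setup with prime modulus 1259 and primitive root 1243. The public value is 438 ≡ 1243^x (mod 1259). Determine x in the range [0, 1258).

Baby-step giant-step with m = ceil(sqrt(1258)) = 36.
Baby table (1243^j mod 1259 for j=0..35):
  0:1  1:1243  2:256  3:940  4:68  5:171  6:1041  7:970
  8:847  9:297  10:284  11:492  12:941  13:52  14:427  15:722
  16:1038  17:1018  18:79  19:1254  20:80  21:1238  22:336  23:919
  24:404  25:1090  26:186  27:801  28:1033  29:1098  30:58  31:331
  32:999  33:383  34:167  35:1105
Giant step factor: 1243^(-36) ≡ 816 (mod 1259).
Scan 438·816^i mod 1259 for i = 0, 1, …:
  i=0: 438   i=1: 1111   i=2: 96   i=3: 278
  i=4: 228   i=5: 975   i=6: 1171   i=7: 1214
  i=8: 1050   i=9: 680     …   i=21: 811
  i=22: 801
Match at i=22, j=27: x = 22·36 + 27 = 819.

819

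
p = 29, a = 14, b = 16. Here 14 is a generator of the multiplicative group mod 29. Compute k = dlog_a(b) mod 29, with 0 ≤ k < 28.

24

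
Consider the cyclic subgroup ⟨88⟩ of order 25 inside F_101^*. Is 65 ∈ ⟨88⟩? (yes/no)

⟨88⟩ has order 25; its elements mod 101 are {1, 5, 16, 19, 24, 25, 31, 36, 37, 52, 54, 56, 58, 68, 71, 78, 79, 80, 81, 84, 87, 88, 92, 95, 97}.
65 is not in this set.

no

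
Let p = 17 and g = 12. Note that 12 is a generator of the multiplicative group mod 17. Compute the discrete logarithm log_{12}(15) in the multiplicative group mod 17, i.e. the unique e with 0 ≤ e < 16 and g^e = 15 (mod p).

14

Successive powers of 12 modulo 17:
  12^0=1  12^1=12  12^2=8  12^3=11  12^4=13  12^5=3
  12^6=2  12^7=7  12^8=16  12^9=5  12^10=9  12^11=6
  12^12=4  12^13=14  12^14=15
So 12^14 ≡ 15 (mod 17), giving e = 14.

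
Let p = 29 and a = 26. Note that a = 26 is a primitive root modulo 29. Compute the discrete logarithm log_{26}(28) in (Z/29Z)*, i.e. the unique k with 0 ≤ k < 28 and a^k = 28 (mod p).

Successive powers of 26 modulo 29:
  26^0=1  26^1=26  26^2=9  26^3=2  26^4=23  26^5=18
  26^6=4  26^7=17  26^8=7  26^9=8  26^10=5  26^11=14
  26^12=16  26^13=10  26^14=28
So 26^14 ≡ 28 (mod 29), giving k = 14.

14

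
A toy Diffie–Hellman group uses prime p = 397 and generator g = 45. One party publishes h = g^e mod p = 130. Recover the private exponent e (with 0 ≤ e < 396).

Baby-step giant-step with m = ceil(sqrt(396)) = 20.
Baby table (45^j mod 397 for j=0..19):
  0:1  1:45  2:40  3:212  4:12  5:143  6:83  7:162
  8:144  9:128  10:202  11:356  12:140  13:345  14:42  15:302
  16:92  17:170  18:107  19:51
Giant step factor: 45^(-20) ≡ 73 (mod 397).
Scan 130·73^i mod 397 for i = 0, 1, …:
  i=0: 130   i=1: 359   i=2: 5   i=3: 365
  i=4: 46   i=5: 182   i=6: 185   i=7: 7
  i=8: 114   i=9: 382     …   i=15: 55
  i=16: 45
Match at i=16, j=1: e = 16·20 + 1 = 321.

321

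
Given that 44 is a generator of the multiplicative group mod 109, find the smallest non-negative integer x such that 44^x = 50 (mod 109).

97

Baby-step giant-step with m = ceil(sqrt(108)) = 11.
Baby table (44^j mod 109 for j=0..10):
  0:1  1:44  2:83  3:55  4:22  5:96  6:82  7:11
  8:48  9:41  10:60
Giant step factor: 44^(-11) ≡ 50 (mod 109).
Scan 50·50^i mod 109 for i = 0, 1, …:
  i=0: 50   i=1: 102   i=2: 86   i=3: 49
  i=4: 52   i=5: 93   i=6: 72   i=7: 3
  i=8: 41
Match at i=8, j=9: x = 8·11 + 9 = 97.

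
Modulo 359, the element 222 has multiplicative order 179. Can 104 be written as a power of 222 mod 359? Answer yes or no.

no

104 ∈ ⟨222⟩ iff 104^179 ≡ 1 (mod 359), since |⟨222⟩| = 179.
104^179 mod 359 = 358.
Since 358 ≠ 1, 104 does not lie in the subgroup.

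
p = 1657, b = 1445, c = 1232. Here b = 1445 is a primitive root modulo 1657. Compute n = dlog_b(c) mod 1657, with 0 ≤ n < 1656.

230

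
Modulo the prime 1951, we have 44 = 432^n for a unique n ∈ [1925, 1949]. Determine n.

1939

Compute 432^1925 mod 1951 = 1704, then multiply by 432 repeatedly:
  432^1925=1704  432^1926=601  432^1927=149  432^1928=1936  432^1929=1324
  432^1930=325  432^1931=1879  432^1932=112  432^1933=1560  432^1934=825
  432^1935=1318  432^1936=1635  432^1937=58  432^1938=1644  432^1939=44
Found 44 at exponent 1939.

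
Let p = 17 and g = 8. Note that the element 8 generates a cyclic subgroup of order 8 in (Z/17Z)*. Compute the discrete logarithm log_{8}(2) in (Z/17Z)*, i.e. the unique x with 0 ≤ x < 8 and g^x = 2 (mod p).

Successive powers of 8 modulo 17:
  8^0=1  8^1=8  8^2=13  8^3=2
So 8^3 ≡ 2 (mod 17), giving x = 3.

3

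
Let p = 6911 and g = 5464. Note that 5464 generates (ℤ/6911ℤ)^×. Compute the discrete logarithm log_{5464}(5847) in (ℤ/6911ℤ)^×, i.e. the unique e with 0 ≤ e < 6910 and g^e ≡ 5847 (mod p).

Baby-step giant-step with m = ceil(sqrt(6910)) = 84.
Baby table (5464^j mod 6911 for j=0..83):
  0:1  1:5464  2:6687  3:6222  4:1799  5:2294  6:4773  7:4469
  8:2053  9:1039  10:3165  11:2238  12:2873  13:3191  14:6082  15:3960
  16:6010  17:4479  18:1405  19:5710  20:3186  21:6406  22:5080  23:2544
  24:2395  25:3757  26:2578  27:1574  28:3052  29:6796  30:541  31:5027
  32:3214  33:445  34:5719  35:3985  36:4390  37:5790  38:4913  39:2308
  40:5248  41:1333  42:6229  43:5492  44:726  45:6861  46:3240  47:4289
  48:6806  49:6804  50:2787  51:3235  52:4613  53:1015  54:3338  55:703
  56:5587  57:1481  58:6314  59:6895  60:2419  61:3584  62:4113  63:5771
  64:4762  65:6564  66:4517  67:1707  68:4109  69:4648  70:5658  71:2409
  72:4232  73:6353  74:5750  75:594  76:4357  77:5164  78:5394  79:4312
  80:1169  81:1652  82:762  83:3146
Giant step factor: 5464^(-84) ≡ 2371 (mod 6911).
Scan 5847·2371^i mod 6911 for i = 0, 1, …:
  i=0: 5847   i=1: 6682   i=2: 3010   i=3: 4558
  i=4: 5125   i=5: 1837   i=6: 1597   i=7: 6170
  i=8: 5394
Match at i=8, j=78: e = 8·84 + 78 = 750.

750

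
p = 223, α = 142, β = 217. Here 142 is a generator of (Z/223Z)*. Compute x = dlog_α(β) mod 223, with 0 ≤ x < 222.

Baby-step giant-step with m = ceil(sqrt(222)) = 15.
Baby table (142^j mod 223 for j=0..14):
  0:1  1:142  2:94  3:191  4:139  5:114  6:132  7:12
  8:143  9:13  10:62  11:107  12:30  13:23  14:144
Giant step factor: 142^(-15) ≡ 141 (mod 223).
Scan 217·141^i mod 223 for i = 0, 1, …:
  i=0: 217   i=1: 46   i=2: 19   i=3: 3
  i=4: 200   i=5: 102   i=6: 110   i=7: 123
  i=8: 172   i=9: 168   i=10: 50   i=11: 137
  i=12: 139
Match at i=12, j=4: x = 12·15 + 4 = 184.

184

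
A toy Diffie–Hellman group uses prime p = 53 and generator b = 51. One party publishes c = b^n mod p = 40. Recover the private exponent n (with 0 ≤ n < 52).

50

Baby-step giant-step with m = ceil(sqrt(52)) = 8.
Baby table (51^j mod 53 for j=0..7):
  0:1  1:51  2:4  3:45  4:16  5:21  6:11  7:31
Giant step factor: 51^(-8) ≡ 47 (mod 53).
Scan 40·47^i mod 53 for i = 0, 1, …:
  i=0: 40   i=1: 25   i=2: 9   i=3: 52
  i=4: 6   i=5: 17   i=6: 4
Match at i=6, j=2: n = 6·8 + 2 = 50.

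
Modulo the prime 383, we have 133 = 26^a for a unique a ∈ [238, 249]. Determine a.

Compute 26^238 mod 383 = 268, then multiply by 26 repeatedly:
  26^238=268  26^239=74  26^240=9  26^241=234  26^242=339
  26^243=5  26^244=130  26^245=316  26^246=173  26^247=285
  26^248=133
Found 133 at exponent 248.

248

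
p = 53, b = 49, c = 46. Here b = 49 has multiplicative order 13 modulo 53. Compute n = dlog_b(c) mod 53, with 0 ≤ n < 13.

Successive powers of 49 modulo 53:
  49^0=1  49^1=49  49^2=16  49^3=42  49^4=44  49^5=36
  49^6=15  49^7=46
So 49^7 ≡ 46 (mod 53), giving n = 7.

7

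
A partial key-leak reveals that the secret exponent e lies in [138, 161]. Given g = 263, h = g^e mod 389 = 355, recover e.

151

Compute 263^138 mod 389 = 312, then multiply by 263 repeatedly:
  263^138=312  263^139=366  263^140=175  263^141=123  263^142=62
  263^143=357  263^144=142  263^145=2  263^146=137  263^147=243
  263^148=113  263^149=155  263^150=309  263^151=355
Found 355 at exponent 151.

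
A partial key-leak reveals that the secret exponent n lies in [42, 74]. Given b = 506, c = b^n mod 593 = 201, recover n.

Compute 506^42 mod 593 = 558, then multiply by 506 repeatedly:
  506^42=558  506^43=80  506^44=156  506^45=67  506^46=101
  506^47=108  506^48=92  506^49=298  506^50=166  506^51=383
  506^52=480  506^53=343  506^54=402  506^55=13  506^56=55
  506^57=552  506^58=9  506^59=403  506^60=519  506^61=508
  506^62=279  506^63=40  506^64=78  506^65=330  506^66=347
  506^67=54  506^68=46  506^69=149  506^70=83  506^71=488
  506^72=240  506^73=468  506^74=201
Found 201 at exponent 74.

74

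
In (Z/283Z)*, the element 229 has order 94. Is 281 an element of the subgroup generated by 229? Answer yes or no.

281 ∈ ⟨229⟩ iff 281^94 ≡ 1 (mod 283), since |⟨229⟩| = 94.
281^94 mod 283 = 1.
Since 1 = 1, 281 lies in the subgroup.

yes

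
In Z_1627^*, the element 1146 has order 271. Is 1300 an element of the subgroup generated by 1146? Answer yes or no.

no

1300 ∈ ⟨1146⟩ iff 1300^271 ≡ 1 (mod 1627), since |⟨1146⟩| = 271.
1300^271 mod 1627 = 1626.
Since 1626 ≠ 1, 1300 does not lie in the subgroup.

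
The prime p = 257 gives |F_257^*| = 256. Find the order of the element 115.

256

The order of 115 must divide p − 1 = 256 = 2^8.
Divisors: 1, 2, 4, 8, 16, 32, 64, 128, 256.
Check each in increasing order: 115^1 ≡ 115;  115^2 ≡ 118;  115^4 ≡ 46;  115^8 ≡ 60;  115^16 ≡ 2;  115^32 ≡ 4;  115^64 ≡ 16;  115^128 ≡ 256;  115^256 ≡ 1.
Smallest exponent giving 1 is 256.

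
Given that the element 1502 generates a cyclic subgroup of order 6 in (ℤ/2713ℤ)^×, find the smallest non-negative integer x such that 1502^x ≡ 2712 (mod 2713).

Successive powers of 1502 modulo 2713:
  1502^0=1  1502^1=1502  1502^2=1501  1502^3=2712
So 1502^3 ≡ 2712 (mod 2713), giving x = 3.

3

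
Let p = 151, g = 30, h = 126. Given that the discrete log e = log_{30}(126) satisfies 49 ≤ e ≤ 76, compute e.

73

Compute 30^49 mod 151 = 14, then multiply by 30 repeatedly:
  30^49=14  30^50=118  30^51=67  30^52=47  30^53=51
  30^54=20  30^55=147  30^56=31  30^57=24  30^58=116
  30^59=7  30^60=59  30^61=109  30^62=99  30^63=101
  30^64=10  30^65=149  30^66=91  30^67=12  30^68=58
  30^69=79  30^70=105  30^71=130  30^72=125  30^73=126
Found 126 at exponent 73.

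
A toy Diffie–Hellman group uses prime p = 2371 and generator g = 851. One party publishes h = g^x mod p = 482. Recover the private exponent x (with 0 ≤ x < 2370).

Baby-step giant-step with m = ceil(sqrt(2370)) = 49.
Baby table (851^j mod 2371 for j=0..48):
  0:1  1:851  2:1046  3:1021  4:1085  5:1016  6:1572  7:528
  8:1209  9:2216  10:871  11:1469  12:602  13:166  14:1377  15:553
  16:1145  17:2285  18:315  19:142  20:2292  21:1530  22:351  23:2326
  24:2012  25:350  26:1475  27:966  28:1700  29:390  30:2321  31:128
  32:2233  33:1112  34:283  35:1362  36:2014  37:2052  38:1196  39:637
  40:1499  41:51  42:723  43:1184  44:2280  45:802  46:2025  47:1929
  48:847
Giant step factor: 851^(-49) ≡ 912 (mod 2371).
Scan 482·912^i mod 2371 for i = 0, 1, …:
  i=0: 482   i=1: 949   i=2: 73   i=3: 188
  i=4: 744   i=5: 422   i=6: 762   i=7: 241
  i=8: 1660   i=9: 1222     …   i=23: 1491
  i=24: 1209
Match at i=24, j=8: x = 24·49 + 8 = 1184.

1184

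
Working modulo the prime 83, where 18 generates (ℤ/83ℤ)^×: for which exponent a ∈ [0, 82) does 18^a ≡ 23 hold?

Baby-step giant-step with m = ceil(sqrt(82)) = 10.
Baby table (18^j mod 83 for j=0..9):
  0:1  1:18  2:75  3:22  4:64  5:73  6:69  7:80
  8:29  9:24
Giant step factor: 18^(-10) ≡ 44 (mod 83).
Scan 23·44^i mod 83 for i = 0, 1, …:
  i=0: 23   i=1: 16   i=2: 40   i=3: 17
  i=4: 1
Match at i=4, j=0: a = 4·10 + 0 = 40.

40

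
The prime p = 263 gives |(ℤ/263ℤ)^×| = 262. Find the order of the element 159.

262

The order of 159 must divide p − 1 = 262 = 2 · 131.
Divisors: 1, 2, 131, 262.
Check each in increasing order: 159^1 ≡ 159;  159^2 ≡ 33;  159^131 ≡ 262;  159^262 ≡ 1.
Smallest exponent giving 1 is 262.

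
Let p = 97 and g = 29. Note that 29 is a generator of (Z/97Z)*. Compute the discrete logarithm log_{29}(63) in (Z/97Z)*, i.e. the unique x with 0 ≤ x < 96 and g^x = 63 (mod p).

87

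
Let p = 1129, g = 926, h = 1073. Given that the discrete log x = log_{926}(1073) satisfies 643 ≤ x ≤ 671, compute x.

668

Compute 926^643 mod 1129 = 1091, then multiply by 926 repeatedly:
  926^643=1091  926^644=940  926^645=1110  926^646=470  926^647=555
  926^648=235  926^649=842  926^650=682  926^651=421  926^652=341
  926^653=775  926^654=735  926^655=952  926^656=932  926^657=476
  926^658=466  926^659=238  926^660=233  926^661=119  926^662=681
  926^663=624  926^664=905  926^665=312  926^666=1017  926^667=156
  926^668=1073
Found 1073 at exponent 668.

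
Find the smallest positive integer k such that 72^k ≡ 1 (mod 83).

The order of 72 must divide p − 1 = 82 = 2 · 41.
Divisors: 1, 2, 41, 82.
Check each in increasing order: 72^1 ≡ 72;  72^2 ≡ 38;  72^41 ≡ 82;  72^82 ≡ 1.
Smallest exponent giving 1 is 82.

82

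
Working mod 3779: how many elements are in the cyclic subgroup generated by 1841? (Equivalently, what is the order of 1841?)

The order of 1841 must divide p − 1 = 3778 = 2 · 1889.
Divisors: 1, 2, 1889, 3778.
Check each in increasing order: 1841^1 ≡ 1841;  1841^2 ≡ 3297;  1841^1889 ≡ 1.
Smallest exponent giving 1 is 1889.

1889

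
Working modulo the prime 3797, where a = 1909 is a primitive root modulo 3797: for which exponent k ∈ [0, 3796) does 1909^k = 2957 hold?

Baby-step giant-step with m = ceil(sqrt(3796)) = 62.
Baby table (1909^j mod 3797 for j=0..61):
  0:1  1:1909  2:2958  3:683  4:1476  5:310  6:3255  7:1903
  8:2895  9:1920  10:1175  11:2845  12:1395  13:1358  14:2868  15:3535
  16:1046  17:3389  18:3310  19:582  20:2314  21:1515  22:2618  23:910
  24:1961  25:3504  26:2619  27:2819  28:1122  29:390  30:298  31:3129
  32:580  33:2293  34:3193  35:1252  36:1755  37:1341  38:791  39:2610
  40:826  41:1079  42:1837  43:2202  44:339  45:1661  46:354  47:3717
  48:2957  49:2571  50:2315  51:3424  52:1779  53:1593  54:3437  55:17
  56:2077  57:925  58:220  59:2310  60:1473  61:2177
Giant step factor: 1909^(-62) ≡ 273 (mod 3797).
Scan 2957·273^i mod 3797 for i = 0, 1, …:
  i=0: 2957
Match at i=0, j=48: k = 0·62 + 48 = 48.

48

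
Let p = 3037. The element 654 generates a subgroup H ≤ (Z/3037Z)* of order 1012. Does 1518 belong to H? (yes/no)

no

1518 ∈ ⟨654⟩ iff 1518^1012 ≡ 1 (mod 3037), since |⟨654⟩| = 1012.
1518^1012 mod 3037 = 745.
Since 745 ≠ 1, 1518 does not lie in the subgroup.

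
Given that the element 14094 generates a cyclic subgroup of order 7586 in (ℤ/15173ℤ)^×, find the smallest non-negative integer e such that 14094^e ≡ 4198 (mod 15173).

Baby-step giant-step with m = ceil(sqrt(7586)) = 88.
Baby table (14094^j mod 15173 for j=0..87):
  0:1  1:14094  2:11093  3:2150  4:1619  5:13167  6:9908  7:6233
  8:11405  9:14481  10:3191  11:1182  12:14327  13:2454  14:7409  15:1860
  16:11069  17:12873  18:8501  19:7086  20:1398  21:8858  22:1208  23:1446
  24:2585  25:2617  26:13608  27:4432  28:12540  29:3656  30:156  31:13752
  32:786  33:1594  34:9796  35:5697  36:13175  37:1276  38:3939  39:13432
  40:12260  41:2316  42:4581  43:3499  44:2656  45:1873  46:12215  47:5352
  48:6105  49:12960  50:5666  51:1105  52:6372  53:13154  54:8762  55:13754
  56:13801  57:8607  58:14096  59:8935  60:9163  61:5919  62:1232  63:5896
  64:10876  65:8698  66:6945  67:1807  68:7564  69:1518  70:762  71:12317
  72:1505  73:14789  74:4665  75:3901  76:8915  77:397  78:11654  79:3751
  80:3862  81:5477  82:7787  83:3669  84:1302  85:6231  86:13563  87:7468
Giant step factor: 14094^(-88) ≡ 10015 (mod 15173).
Scan 4198·10015^i mod 15173 for i = 0, 1, …:
  i=0: 4198   i=1: 13760   i=2: 5214   i=3: 7917
  i=4: 9830   i=5: 5026   i=6: 6549   i=7: 10529
  i=8: 10758   i=9: 13070   i=10: 13752
Match at i=10, j=31: e = 10·88 + 31 = 911.

911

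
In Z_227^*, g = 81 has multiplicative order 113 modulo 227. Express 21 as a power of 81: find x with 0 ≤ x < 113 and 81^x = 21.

6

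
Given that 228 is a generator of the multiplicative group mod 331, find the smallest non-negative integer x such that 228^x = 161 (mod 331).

248

Baby-step giant-step with m = ceil(sqrt(330)) = 19.
Baby table (228^j mod 331 for j=0..18):
  0:1  1:228  2:17  3:235  4:289  5:23  6:279  7:60
  8:109  9:27  10:198  11:128  12:56  13:190  14:290  15:251
  16:296  17:295  18:67
Giant step factor: 228^(-19) ≡ 192 (mod 331).
Scan 161·192^i mod 331 for i = 0, 1, …:
  i=0: 161   i=1: 129   i=2: 274   i=3: 310
  i=4: 271   i=5: 65   i=6: 233   i=7: 51
  i=8: 193   i=9: 315   i=10: 238   i=11: 18
  i=12: 146   i=13: 228
Match at i=13, j=1: x = 13·19 + 1 = 248.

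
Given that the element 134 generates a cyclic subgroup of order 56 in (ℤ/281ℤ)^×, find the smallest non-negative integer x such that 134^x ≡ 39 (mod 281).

10

Successive powers of 134 modulo 281:
  134^0=1  134^1=134  134^2=253  134^3=182  134^4=222  134^5=243
  134^6=247  134^7=221  134^8=109  134^9=275  134^10=39
So 134^10 ≡ 39 (mod 281), giving x = 10.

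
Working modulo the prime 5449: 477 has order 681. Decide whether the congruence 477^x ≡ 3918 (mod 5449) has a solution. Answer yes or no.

no

3918 ∈ ⟨477⟩ iff 3918^681 ≡ 1 (mod 5449), since |⟨477⟩| = 681.
3918^681 mod 5449 = 5448.
Since 5448 ≠ 1, 3918 does not lie in the subgroup.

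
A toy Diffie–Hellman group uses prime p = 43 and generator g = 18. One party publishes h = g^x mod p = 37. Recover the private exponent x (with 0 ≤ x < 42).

35

Baby-step giant-step with m = ceil(sqrt(42)) = 7.
Baby table (18^j mod 43 for j=0..6):
  0:1  1:18  2:23  3:27  4:13  5:19  6:41
Giant step factor: 18^(-7) ≡ 37 (mod 43).
Scan 37·37^i mod 43 for i = 0, 1, …:
  i=0: 37   i=1: 36   i=2: 42   i=3: 6
  i=4: 7   i=5: 1
Match at i=5, j=0: x = 5·7 + 0 = 35.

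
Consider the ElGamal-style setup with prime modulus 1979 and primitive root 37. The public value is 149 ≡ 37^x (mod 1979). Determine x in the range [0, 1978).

1870

Baby-step giant-step with m = ceil(sqrt(1978)) = 45.
Baby table (37^j mod 1979 for j=0..44):
  0:1  1:37  2:1369  3:1178  4:48  5:1776  6:405  7:1132
  8:325  9:151  10:1629  11:903  12:1747  13:1311  14:1011  15:1785
  16:738  17:1579  18:1032  19:583  20:1781  21:590  22:61  23:278
  24:391  25:614  26:949  27:1470  28:957  29:1766  30:35  31:1295
  32:419  33:1650  34:1680  35:811  36:322  37:40  38:1480  39:1327
  40:1603  41:1920  42:1775  43:368  44:1742
Giant step factor: 37^(-45) ≡ 58 (mod 1979).
Scan 149·58^i mod 1979 for i = 0, 1, …:
  i=0: 149   i=1: 726   i=2: 549   i=3: 178
  i=4: 429   i=5: 1134   i=6: 465   i=7: 1243
  i=8: 850   i=9: 1804     …   i=40: 693
  i=41: 614
Match at i=41, j=25: x = 41·45 + 25 = 1870.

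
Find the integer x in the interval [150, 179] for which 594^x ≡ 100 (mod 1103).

164

Compute 594^150 mod 1103 = 722, then multiply by 594 repeatedly:
  594^150=722  594^151=904  594^152=918  594^153=410  594^154=880
  594^155=1001  594^156=77  594^157=515  594^158=379  594^159=114
  594^160=433  594^161=203  594^162=355  594^163=197  594^164=100
Found 100 at exponent 164.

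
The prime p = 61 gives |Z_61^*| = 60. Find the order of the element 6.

The order of 6 must divide p − 1 = 60 = 2^2 · 3 · 5.
Divisors: 1, 2, 3, 4, 5, 6, 10, 12, 15, 20, 30, 60.
Check each in increasing order: 6^1 ≡ 6;  6^2 ≡ 36;  6^3 ≡ 33;  6^4 ≡ 15;  6^5 ≡ 29;  6^6 ≡ 52;  6^10 ≡ 48;  6^12 ≡ 20;  6^15 ≡ 50;  6^20 ≡ 47;  6^30 ≡ 60;  6^60 ≡ 1.
Smallest exponent giving 1 is 60.

60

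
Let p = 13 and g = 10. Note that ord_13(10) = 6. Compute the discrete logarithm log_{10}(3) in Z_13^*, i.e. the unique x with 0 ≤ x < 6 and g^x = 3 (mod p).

Successive powers of 10 modulo 13:
  10^0=1  10^1=10  10^2=9  10^3=12  10^4=3
So 10^4 ≡ 3 (mod 13), giving x = 4.

4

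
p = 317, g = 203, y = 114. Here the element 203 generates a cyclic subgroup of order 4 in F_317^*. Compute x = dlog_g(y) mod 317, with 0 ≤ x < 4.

3

Successive powers of 203 modulo 317:
  203^0=1  203^1=203  203^2=316  203^3=114
So 203^3 ≡ 114 (mod 317), giving x = 3.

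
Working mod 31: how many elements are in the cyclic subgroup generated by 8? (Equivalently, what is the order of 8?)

The order of 8 must divide p − 1 = 30 = 2 · 3 · 5.
Divisors: 1, 2, 3, 5, 6, 10, 15, 30.
Check each in increasing order: 8^1 ≡ 8;  8^2 ≡ 2;  8^3 ≡ 16;  8^5 ≡ 1.
Smallest exponent giving 1 is 5.

5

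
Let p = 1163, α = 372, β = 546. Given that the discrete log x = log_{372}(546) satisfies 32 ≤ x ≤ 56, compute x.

Compute 372^32 mod 1163 = 809, then multiply by 372 repeatedly:
  372^32=809  372^33=894  372^34=1113  372^35=8  372^36=650
  372^37=1059  372^38=854  372^39=189  372^40=528  372^41=1032
  372^42=114  372^43=540  372^44=844  372^45=1121  372^46=658
  372^47=546
Found 546 at exponent 47.

47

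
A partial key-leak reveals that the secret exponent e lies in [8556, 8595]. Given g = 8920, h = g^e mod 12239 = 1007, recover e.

Compute 8920^8556 mod 12239 = 10261, then multiply by 8920 repeatedly:
  8920^8556=10261  8920^8557=4878  8920^8558=2115  8920^8559=5501  8920^8560=2769
  8920^8561=1178  8920^8562=6698  8920^8563=7601  8920^8564=9099  8920^8565=6271
  8920^8566=5090  8920^8567=8349  8920^8568=11004  8920^8569=11139  8920^8570=3678
  8920^8571=7240  8920^8572=7836  8920^8573=191  8920^8574=2499  8920^8575=3861
  8920^8576=11813  8920^8577=6409  8920^8578=12150  8920^8579=1655  8920^8580=2366
  8920^8581=4684  8920^8582=9573  8920^8583=11896  8920^8584=190  8920^8585=5818
  8920^8586=3200  8920^8587=2652  8920^8588=10092  8920^8589=2795  8920^8590=557
  8920^8591=11645  8920^8592=1007
Found 1007 at exponent 8592.

8592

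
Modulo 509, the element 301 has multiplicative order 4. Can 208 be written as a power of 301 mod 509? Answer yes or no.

208 ∈ ⟨301⟩ iff 208^4 ≡ 1 (mod 509), since |⟨301⟩| = 4.
208^4 mod 509 = 1.
Since 1 = 1, 208 lies in the subgroup.

yes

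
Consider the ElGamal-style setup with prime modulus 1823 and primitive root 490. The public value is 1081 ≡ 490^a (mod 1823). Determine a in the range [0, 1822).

Baby-step giant-step with m = ceil(sqrt(1822)) = 43.
Baby table (490^j mod 1823 for j=0..42):
  0:1  1:490  2:1287  3:1695  4:1085  5:1157  6:1800  7:1491
  8:1390  9:1121  10:567  11:734  12:529  13:344  14:844  15:1562
  16:1543  17:1348  18:594  19:1203  20:641  21:534  22:971  23:1810
  24:922  25:1499  26:1664  27:479  28:1366  29:299  30:670  31:160
  32:11  33:1744  34:1396  35:415  36:997  37:1789  38:1570  39:1817
  40:706  41:1393  42:768
Giant step factor: 490^(-43) ≡ 366 (mod 1823).
Scan 1081·366^i mod 1823 for i = 0, 1, …:
  i=0: 1081   i=1: 55   i=2: 77   i=3: 837
  i=4: 78   i=5: 1203
Match at i=5, j=19: a = 5·43 + 19 = 234.

234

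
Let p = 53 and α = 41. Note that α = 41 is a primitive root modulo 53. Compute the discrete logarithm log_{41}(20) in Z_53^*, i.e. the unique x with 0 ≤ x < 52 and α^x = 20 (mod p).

Baby-step giant-step with m = ceil(sqrt(52)) = 8.
Baby table (41^j mod 53 for j=0..7):
  0:1  1:41  2:38  3:21  4:13  5:3  6:17  7:8
Giant step factor: 41^(-8) ≡ 16 (mod 53).
Scan 20·16^i mod 53 for i = 0, 1, …:
  i=0: 20   i=1: 2   i=2: 32   i=3: 35
  i=4: 30   i=5: 3
Match at i=5, j=5: x = 5·8 + 5 = 45.

45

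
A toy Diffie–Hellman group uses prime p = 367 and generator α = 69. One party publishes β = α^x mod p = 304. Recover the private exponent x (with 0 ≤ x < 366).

Baby-step giant-step with m = ceil(sqrt(366)) = 20.
Baby table (69^j mod 367 for j=0..19):
  0:1  1:69  2:357  3:44  4:100  5:294  6:101  7:363
  8:91  9:40  10:191  11:334  12:292  13:330  14:16  15:3
  16:207  17:337  18:132  19:300
Giant step factor: 69^(-20) ≡ 62 (mod 367).
Scan 304·62^i mod 367 for i = 0, 1, …:
  i=0: 304   i=1: 131   i=2: 48   i=3: 40
Match at i=3, j=9: x = 3·20 + 9 = 69.

69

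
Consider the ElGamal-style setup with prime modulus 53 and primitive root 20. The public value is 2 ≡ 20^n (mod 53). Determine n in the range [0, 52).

17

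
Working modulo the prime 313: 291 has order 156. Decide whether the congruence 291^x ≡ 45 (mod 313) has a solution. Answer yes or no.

45 ∈ ⟨291⟩ iff 45^156 ≡ 1 (mod 313), since |⟨291⟩| = 156.
45^156 mod 313 = 312.
Since 312 ≠ 1, 45 does not lie in the subgroup.

no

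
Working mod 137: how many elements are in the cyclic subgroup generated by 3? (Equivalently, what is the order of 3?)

The order of 3 must divide p − 1 = 136 = 2^3 · 17.
Divisors: 1, 2, 4, 8, 17, 34, 68, 136.
Check each in increasing order: 3^1 ≡ 3;  3^2 ≡ 9;  3^4 ≡ 81;  3^8 ≡ 122;  3^17 ≡ 127;  3^34 ≡ 100;  3^68 ≡ 136;  3^136 ≡ 1.
Smallest exponent giving 1 is 136.

136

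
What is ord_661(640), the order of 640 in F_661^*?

44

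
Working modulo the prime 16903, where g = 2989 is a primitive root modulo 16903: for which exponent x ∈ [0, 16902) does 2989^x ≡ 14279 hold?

6998

Baby-step giant-step with m = ceil(sqrt(16902)) = 131.
Baby table (2989^j mod 16903 for j=0..130):
  0:1  1:2989  2:9337  3:1440  4:10798  5:7395  6:11434  7:15263
  8:16813  9:1438  10:4820  11:5624  12:8554  13:10570  14:2023  15:12376
  16:8100  17:5804  18:5678  19:930  20:7678  21:12171  22:3863  23:1758
  24:14732  25:1633  26:12973  27:815  28:2003  29:3305  30:7293  31:10810
  32:9457  33:5157  34:15640  35:11165  36:5663  37:6804  38:2847  39:7474
  40:10923  41:9154  42:12252  43:9330  44:14323  45:13051  46:14218  47:3460
  48:14207  49:4387  50:12918  51:5450  52:12461  53:8620  54:5008  55:9757
  56:5998  57:10842  58:3687  59:16590  60:11011  61:1738  62:5661  63:826
  64:1076  65:4594  66:6230  67:11267  68:6287  69:12610  70:14503  71:10175
  72:4578  73:9115  74:14002  75:150  76:8872  77:14504  78:13164  79:13915
  80:10555  81:7897  82:7545  83:3403  84:12864  85:13074  86:15353  87:15375
  88:13521  89:16099  90:13973  91:14887  92:8547  93:6550  94:4276  95:2296
  96:126  97:4748  98:10155  99:12410  100:8308  101:2105  102:3929  103:13099
  104:5563  105:12158  106:15715  107:15601  108:12915  109:13386  110:1353  111:4300
  112:6420  113:4475  114:5502  115:15762  116:3957  117:12276  118:13454  119:1769
  120:13805  121:2922  122:11910  123:1272  124:15736  125:10758  126:6156  127:9820
  128:8372  129:7468  130:9892
Giant step factor: 2989^(-131) ≡ 3899 (mod 16903).
Scan 14279·3899^i mod 16903 for i = 0, 1, …:
  i=0: 14279   i=1: 12242   i=2: 14389   i=3: 1654
  i=4: 8903   i=5: 10938   i=6: 993   i=7: 920
  i=8: 3644   i=9: 9436     …   i=52: 2686
  i=53: 9757
Match at i=53, j=55: x = 53·131 + 55 = 6998.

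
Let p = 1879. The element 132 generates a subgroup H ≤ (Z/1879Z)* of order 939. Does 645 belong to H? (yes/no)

no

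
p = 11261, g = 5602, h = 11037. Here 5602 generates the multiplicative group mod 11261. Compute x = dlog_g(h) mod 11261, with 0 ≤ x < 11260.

Baby-step giant-step with m = ceil(sqrt(11260)) = 107.
Baby table (5602^j mod 11261 for j=0..106):
  0:1  1:5602  2:9258  3:6411  4:3093  5:7568  6:9532  7:9863
  8:6060  9:7466  10:1178  11:210  12:5276  13:7288  14:6251  15:7653
  16:1479  17:8523  18:10467  19:107  20:2581  21:10899  22:10317  23:4382
  24:10245  25:6434  26:8068  27:6543  28:10592  29:2175  30:11209  31:1482
  32:2807  33:4458  34:8079  35:599  36:11081  37:5130  38:188  39:5903
  40:6310  41:341  42:7173  43:3898  44:1517  45:7440  46:1919  47:7244
  48:7505  49:5697  50:920  51:7563  52:4044  53:8617  54:7788  55:3262
  56:8382  57:8855  58:1005  59:10771  60:2704  61:1763  62:429  63:4665
  64:7810  65:2635  66:9360  67:3504  68:1485  69:8352  70:9710  71:4790
  72:9878  73:2  74:11204  75:7255  76:1561  77:6186  78:3875  79:7803
  80:8465  81:859  82:3671  83:2356  84:420  85:10552  86:3315  87:1241
  88:4045  89:2958  90:5785  91:9673  92:214  93:5162  94:10537  95:9373
  96:8764  97:9229  98:1607  99:4875  100:1825  101:9923  102:4350  103:11157
  104:2964  105:5614  106:8916
Giant step factor: 5602^(-107) ≡ 4291 (mod 11261).
Scan 11037·4291^i mod 11261 for i = 0, 1, …:
  i=0: 11037   i=1: 7262   i=2: 2055   i=3: 642
  i=4: 7138   i=5: 10499   i=6: 7209   i=7: 11113
  i=8: 6809   i=9: 6385     …   i=86: 10260
  i=87: 6411
Match at i=87, j=3: x = 87·107 + 3 = 9312.

9312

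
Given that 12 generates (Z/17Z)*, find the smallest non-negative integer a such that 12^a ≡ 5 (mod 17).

Successive powers of 12 modulo 17:
  12^0=1  12^1=12  12^2=8  12^3=11  12^4=13  12^5=3
  12^6=2  12^7=7  12^8=16  12^9=5
So 12^9 ≡ 5 (mod 17), giving a = 9.

9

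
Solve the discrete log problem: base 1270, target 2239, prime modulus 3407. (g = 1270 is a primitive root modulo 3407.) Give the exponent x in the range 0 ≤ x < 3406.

Baby-step giant-step with m = ceil(sqrt(3406)) = 59.
Baby table (1270^j mod 3407 for j=0..58):
  0:1  1:1270  2:1389  3:2611  4:959  5:1631  6:3321  7:3211
  8:3198  9:316  10:2701  11:2828  12:582  13:3228  14:939  15:80
  16:2797  17:2096  18:1053  19:1766  20:1014  21:3341  22:1355  23:315
  24:1431  25:1439  26:1378  27:2269  28:2715  29:166  30:2993  31:2305
  32:737  33:2472  34:1593  35:2759  36:1534  37:2783  38:1351  39:2049
  40:2689  41:1216  42:949  43:2559  44:3059  45:950  46:422  47:1041
  48:154  49:1381  50:2672  51:68  52:1185  53:2463  54:384  55:479
  56:1884  57:966  58:300
Giant step factor: 1270^(-59) ≡ 1721 (mod 3407).
Scan 2239·1721^i mod 3407 for i = 0, 1, …:
  i=0: 2239   i=1: 2   i=2: 35   i=3: 2316
  i=4: 3053   i=5: 619   i=6: 2315   i=7: 1332
  i=8: 2868   i=9: 2492     …   i=26: 251
  i=27: 2689
Match at i=27, j=40: x = 27·59 + 40 = 1633.

1633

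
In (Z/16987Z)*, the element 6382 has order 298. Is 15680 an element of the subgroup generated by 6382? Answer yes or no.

15680 ∈ ⟨6382⟩ iff 15680^298 ≡ 1 (mod 16987), since |⟨6382⟩| = 298.
15680^298 mod 16987 = 1.
Since 1 = 1, 15680 lies in the subgroup.

yes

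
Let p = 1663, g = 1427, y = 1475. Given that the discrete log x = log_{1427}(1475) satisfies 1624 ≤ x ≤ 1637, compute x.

1624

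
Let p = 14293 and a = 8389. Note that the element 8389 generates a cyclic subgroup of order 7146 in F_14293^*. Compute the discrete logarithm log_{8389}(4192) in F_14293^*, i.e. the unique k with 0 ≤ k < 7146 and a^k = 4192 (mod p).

2677

Baby-step giant-step with m = ceil(sqrt(7146)) = 85.
Baby table (8389^j mod 14293 for j=0..84):
  0:1  1:8389  2:10882  3:14000  4:419  5:13206  6:91  7:5870
  8:4045  9:1923  10:9543  11:1134  12:8281  13:5329  14:10770  15:3477
  16:10833  17:3143  18:10335  19:13270  20:8146  21:1961  22:13879  23:153
  24:11440  25:6958  26:12343  27:6935  28:5205  29:13923  30:11944  31:4286
  32:8359  33:2193  34:1986  35:9209  36:636  37:4115  38:3140  39:13754
  40:9210  41:9025  42:704  43:2847  44:14173  45:8123  46:9116  47:6574
  48:6892  49:1803  50:3373  51:10250  52:562  53:12221  54:12573  55:6850
  56:6790  57:3705  58:8263  59:11550  60:703  61:8751  62:3291  63:8416
  64:8697  65:7661  66:6801  67:10226  68:13621  69:8327  70:5312  71:11087
  72:4292  73:1521  74:10313  75:228  76:11723  77:8407  78:4661  79:9774
  80:9438  81:6455  82:9111  83:7508  84:9654
Giant step factor: 8389^(-85) ≡ 398 (mod 14293).
Scan 4192·398^i mod 14293 for i = 0, 1, …:
  i=0: 4192   i=1: 10428   i=2: 5374   i=3: 9195
  i=4: 602   i=5: 10908   i=6: 10605   i=7: 4355
  i=8: 3837   i=9: 12068     …   i=30: 13792
  i=31: 704
Match at i=31, j=42: k = 31·85 + 42 = 2677.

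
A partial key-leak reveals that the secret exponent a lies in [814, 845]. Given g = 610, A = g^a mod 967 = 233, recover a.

Compute 610^814 mod 967 = 189, then multiply by 610 repeatedly:
  610^814=189  610^815=217  610^816=858  610^817=233
Found 233 at exponent 817.

817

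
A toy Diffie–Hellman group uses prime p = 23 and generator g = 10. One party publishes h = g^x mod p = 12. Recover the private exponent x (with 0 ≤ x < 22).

14

Successive powers of 10 modulo 23:
  10^0=1  10^1=10  10^2=8  10^3=11  10^4=18  10^5=19
  10^6=6  10^7=14  10^8=2  10^9=20  10^10=16  10^11=22
  10^12=13  10^13=15  10^14=12
So 10^14 ≡ 12 (mod 23), giving x = 14.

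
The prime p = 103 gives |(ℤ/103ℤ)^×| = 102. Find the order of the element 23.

The order of 23 must divide p − 1 = 102 = 2 · 3 · 17.
Divisors: 1, 2, 3, 6, 17, 34, 51, 102.
Check each in increasing order: 23^1 ≡ 23;  23^2 ≡ 14;  23^3 ≡ 13;  23^6 ≡ 66;  23^17 ≡ 1.
Smallest exponent giving 1 is 17.

17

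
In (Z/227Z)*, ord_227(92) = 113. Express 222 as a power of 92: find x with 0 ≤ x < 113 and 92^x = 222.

Baby-step giant-step with m = ceil(sqrt(113)) = 11.
Baby table (92^j mod 227 for j=0..10):
  0:1  1:92  2:65  3:78  4:139  5:76  6:182  7:173
  8:26  9:122  10:101
Giant step factor: 92^(-11) ≡ 121 (mod 227).
Scan 222·121^i mod 227 for i = 0, 1, …:
  i=0: 222   i=1: 76
Match at i=1, j=5: x = 1·11 + 5 = 16.

16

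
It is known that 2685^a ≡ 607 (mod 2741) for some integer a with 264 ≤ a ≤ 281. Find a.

278

Compute 2685^264 mod 2741 = 786, then multiply by 2685 repeatedly:
  2685^264=786  2685^265=2581  2685^266=737  2685^267=2584  2685^268=569
  2685^269=1028  2685^270=2734  2685^271=392  2685^272=2717  2685^273=1344
  2685^274=1484  2685^275=1867  2685^276=2347  2685^277=136  2685^278=607
Found 607 at exponent 278.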